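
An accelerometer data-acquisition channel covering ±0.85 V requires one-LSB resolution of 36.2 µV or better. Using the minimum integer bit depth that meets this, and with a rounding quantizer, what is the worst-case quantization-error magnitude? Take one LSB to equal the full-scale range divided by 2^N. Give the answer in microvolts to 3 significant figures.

Full-scale range = 0.85 V − (-0.85 V) = 1.7 V.
1.7 V / 36.2 µV = 46960. Since 2^15 = 32768 and 2^16 = 65536, N = 16.
Step size = 1.7/65536 V = 25.940 µV.
Half an LSB is 13.0 µV.

13.0 µV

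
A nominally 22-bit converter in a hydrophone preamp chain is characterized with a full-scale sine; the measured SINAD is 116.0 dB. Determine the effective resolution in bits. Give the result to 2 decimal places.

Inverting SNR = 6.02 N + 1.76: N_eff = (116.0 − 1.76)/6.02 = 18.9767.

18.98 bits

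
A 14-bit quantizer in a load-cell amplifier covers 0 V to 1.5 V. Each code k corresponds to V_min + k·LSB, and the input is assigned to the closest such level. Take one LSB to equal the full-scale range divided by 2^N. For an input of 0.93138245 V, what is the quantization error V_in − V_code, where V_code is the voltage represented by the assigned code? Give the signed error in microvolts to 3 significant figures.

V_FS = 1.5 V. LSB = 1.5 V / 2^14 ≈ 91.55 µV.
(0.93138245 − (0)) / LSB = 0.93138245 × 16384/1.5 = 10173.1800. Nearest integer: k = 10173.
V_code = 0 + (10173/16384) × 1.5 = 0.93136596680 V.
V_in − V_code = 0.93138245 − (0.93136596680) = +16.5 µV.

+16.5 µV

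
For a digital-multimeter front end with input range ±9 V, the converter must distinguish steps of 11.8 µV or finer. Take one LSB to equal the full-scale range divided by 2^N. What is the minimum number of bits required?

21 bits

Range = 9 − (-9) = 18 V.
18 V / 11.8 µV = 1.525e6. Since 2^20 = 1048576 and 2^21 = 2097152, N = 21.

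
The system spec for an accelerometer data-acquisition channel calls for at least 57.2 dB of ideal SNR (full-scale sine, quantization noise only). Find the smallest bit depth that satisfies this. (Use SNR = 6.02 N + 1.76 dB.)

N ≥ (57.2 − 1.76)/6.02 = 9.209 → N_min = 10.

10 bits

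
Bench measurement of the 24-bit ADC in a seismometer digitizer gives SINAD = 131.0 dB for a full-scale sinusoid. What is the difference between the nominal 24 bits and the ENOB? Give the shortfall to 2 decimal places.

N_eff = (131.0 − 1.76)/6.02 = 21.4684 bits.
24 − 21.4684 = 2.53 bits below nominal.

2.53 bits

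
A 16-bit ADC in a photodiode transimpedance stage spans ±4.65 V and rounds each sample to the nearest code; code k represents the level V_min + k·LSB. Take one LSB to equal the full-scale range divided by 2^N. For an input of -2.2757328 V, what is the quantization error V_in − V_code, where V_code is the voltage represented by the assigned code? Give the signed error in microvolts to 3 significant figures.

Range = 4.65 − (-4.65) = 9.3 V. LSB = 9.3 V / 2^16 ≈ 141.9 µV.
(V_in − V_min)/LSB = (-2.2757328 − (-4.65)) × 65536/9.3 = 16731.1801 → nearest code k = 16731.
V_code = -4.65 + (16731/65536) × 9.3 = -2.2757583618 V.
Error = V_in − V_code = -2.2757328 − (-2.2757583618) = +25.6 µV.

+25.6 µV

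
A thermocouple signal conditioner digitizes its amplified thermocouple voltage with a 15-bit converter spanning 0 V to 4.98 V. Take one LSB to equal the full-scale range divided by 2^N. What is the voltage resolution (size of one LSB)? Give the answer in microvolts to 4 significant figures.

152.0 µV

Range is 4.98 V.
There are 2^15 = 32768 steps.
Step size = 4.98/32768 V = 152.0 µV.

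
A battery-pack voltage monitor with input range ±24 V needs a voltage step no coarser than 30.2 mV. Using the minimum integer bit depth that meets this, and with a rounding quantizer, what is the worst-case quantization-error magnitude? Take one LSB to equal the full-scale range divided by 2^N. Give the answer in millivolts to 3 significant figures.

11.7 mV

Range = 24 − (-24) = 48 V.
Required number of levels: 48/30.2 mV = 1589.4; smallest N with 2^N ≥ that is 11.
Step size = 48/2048 V = 23.438 mV.
Max error for round-to-nearest is LSB/2 = 11.7 mV.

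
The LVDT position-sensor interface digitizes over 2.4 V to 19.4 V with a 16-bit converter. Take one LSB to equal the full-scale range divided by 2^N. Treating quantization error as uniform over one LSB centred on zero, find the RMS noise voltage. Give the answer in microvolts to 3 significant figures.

74.9 µV

Range = 19.4 − (2.4) = 17 V.
LSB = 17 V ÷ 2^16 = 17/65536 V = 259.40 µV.
For a uniform distribution on [−LSB/2, +LSB/2], V_rms = LSB/√12 = 259.40 µV/3.4641 = 74.9 µV.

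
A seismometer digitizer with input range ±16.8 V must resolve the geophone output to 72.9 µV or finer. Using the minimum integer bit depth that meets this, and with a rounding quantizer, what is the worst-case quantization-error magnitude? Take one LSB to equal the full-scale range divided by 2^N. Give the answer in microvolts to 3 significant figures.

32.0 µV

Range = 16.8 − (-16.8) = 33.6 V.
33.6 V / 72.9 µV = 460900. Since 2^18 = 262144 and 2^19 = 524288, N = 19.
LSB = 33.6 V ÷ 2^19 = 33.6/524288 V = 64.087 µV.
Max error for round-to-nearest is LSB/2 = 32.0 µV.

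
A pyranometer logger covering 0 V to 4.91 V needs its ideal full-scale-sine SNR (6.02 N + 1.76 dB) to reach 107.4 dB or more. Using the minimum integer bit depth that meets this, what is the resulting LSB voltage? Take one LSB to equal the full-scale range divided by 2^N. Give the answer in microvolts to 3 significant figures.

18.7 µV

Full-scale range = 4.91 V.
6.02 N + 1.76 ≥ 107.4 gives N ≥ 17.548, so the minimum integer is 18.
LSB = 4.91 V / 2^18 = 18.7 µV.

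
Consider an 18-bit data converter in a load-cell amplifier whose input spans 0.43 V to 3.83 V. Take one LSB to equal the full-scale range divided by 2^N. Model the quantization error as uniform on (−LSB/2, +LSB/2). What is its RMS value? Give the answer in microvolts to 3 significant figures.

Full-scale range = 3.83 V − (0.43 V) = 3.4 V.
Step size = 3.4/262144 V = 12.970 µV.
RMS of a uniform error over width LSB is LSB/√12 = 3.74 µV.

3.74 µV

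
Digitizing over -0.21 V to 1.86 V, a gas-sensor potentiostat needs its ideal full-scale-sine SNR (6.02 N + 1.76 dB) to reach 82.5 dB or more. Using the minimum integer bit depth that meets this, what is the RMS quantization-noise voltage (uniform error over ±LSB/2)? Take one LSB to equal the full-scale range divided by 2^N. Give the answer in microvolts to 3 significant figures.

Full-scale range = 1.86 V − (-0.21 V) = 2.07 V.
N ≥ (82.5 − 1.76)/6.02 = 13.412 → N_min = 14.
One LSB is 2.07 V / 16384 = 126.34 µV.
V_rms = LSB/√12 = 36.5 µV.

36.5 µV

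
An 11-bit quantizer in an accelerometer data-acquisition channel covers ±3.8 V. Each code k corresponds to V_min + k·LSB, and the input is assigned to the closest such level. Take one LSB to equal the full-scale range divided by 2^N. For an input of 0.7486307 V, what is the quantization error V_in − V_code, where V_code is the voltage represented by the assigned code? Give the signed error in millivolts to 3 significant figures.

−0.979 mV

Full-scale range = 3.8 V − (-3.8 V) = 7.6 V. LSB = 7.6 V / 2^11 ≈ 3.711 mV.
(0.7486307 − (-3.8)) / LSB = 4.5486307 × 2048/7.6 = 1225.7363. Nearest integer: k = 1226.
V_code = V_min + k × range/2^11 = -3.8 + 1226 × 7.6/2048 = 0.7496093750 V.
e = 0.7486307 − (0.7496093750) = −0.979 mV.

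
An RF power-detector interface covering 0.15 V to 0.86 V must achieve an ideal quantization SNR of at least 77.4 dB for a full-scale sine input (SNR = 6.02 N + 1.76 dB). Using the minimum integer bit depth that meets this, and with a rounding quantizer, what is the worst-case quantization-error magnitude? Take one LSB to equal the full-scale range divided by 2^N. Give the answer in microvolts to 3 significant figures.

43.3 µV

The full-scale span is 0.86 − (0.15) = 0.71 V.
Solving 6.02 N ≥ 77.4 − 1.76: N ≥ 12.565. Round up → N = 13.
LSB = 0.71 V ÷ 2^13 = 0.71/8192 V = 86.670 µV.
Half an LSB is 43.3 µV.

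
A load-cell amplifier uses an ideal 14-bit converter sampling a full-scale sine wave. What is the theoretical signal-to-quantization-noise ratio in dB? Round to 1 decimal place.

86.0 dB

SNR = 6.02·14 + 1.76 = 86.04 dB.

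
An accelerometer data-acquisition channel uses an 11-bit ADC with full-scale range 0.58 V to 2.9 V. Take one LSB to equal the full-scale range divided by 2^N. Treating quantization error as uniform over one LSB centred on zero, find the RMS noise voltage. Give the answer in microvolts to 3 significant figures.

327 µV

The full-scale span is 2.9 − (0.58) = 2.32 V.
Step size = 2.32/2048 V = 1.1328 mV.
For a uniform distribution on [−LSB/2, +LSB/2], V_rms = LSB/√12 = 1.1328 mV/3.4641 = 327 µV.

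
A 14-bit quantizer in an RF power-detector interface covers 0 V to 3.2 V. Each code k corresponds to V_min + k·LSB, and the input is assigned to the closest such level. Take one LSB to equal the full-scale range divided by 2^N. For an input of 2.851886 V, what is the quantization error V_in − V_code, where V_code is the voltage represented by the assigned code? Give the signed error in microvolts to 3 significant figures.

Full-scale range = 3.2 V. LSB = 3.2 V / 2^14 ≈ 195.3 µV.
Position in LSBs: (2.851886 − (0)) × 16384/3.2 = 14601.6563; rounding gives k = 14602.
V_code = 0 + (14602/16384) × 3.2 = 2.8519531250 V.
e = 2.851886 − (2.8519531250) = −67.1 µV.

−67.1 µV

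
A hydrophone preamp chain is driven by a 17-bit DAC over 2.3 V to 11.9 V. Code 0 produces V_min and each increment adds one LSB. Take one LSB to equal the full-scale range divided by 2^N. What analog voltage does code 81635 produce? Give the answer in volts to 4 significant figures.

Full-scale range = 11.9 V − (2.3 V) = 9.6 V. LSB = 9.6 V / 2^17.
V_out = 2.3 + 81635 × (9.6/131072) V
      = 2.3 + 5.97913 = 8.27913 V.

8.279 V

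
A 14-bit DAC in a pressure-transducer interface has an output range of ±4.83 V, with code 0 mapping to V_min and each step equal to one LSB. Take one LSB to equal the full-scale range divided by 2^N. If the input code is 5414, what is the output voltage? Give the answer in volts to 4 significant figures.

-1.638 V

Full-scale range = 4.83 V − (-4.83 V) = 9.66 V. LSB = 9.66 V / 2^14.
Output = V_min + (5414/16384) × range = -4.83 + 0.330444 × 9.66 V
      = -4.83 V + 3.19209 V = -1.63791 V.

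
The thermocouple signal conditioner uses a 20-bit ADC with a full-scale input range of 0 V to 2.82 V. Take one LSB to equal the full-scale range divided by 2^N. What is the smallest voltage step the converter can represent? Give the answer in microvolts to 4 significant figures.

Full-scale range = 2.82 V.
Number of codes = 2^20 = 1048576.
Step size = 2.82/1048576 V = 2.689 µV.

2.689 µV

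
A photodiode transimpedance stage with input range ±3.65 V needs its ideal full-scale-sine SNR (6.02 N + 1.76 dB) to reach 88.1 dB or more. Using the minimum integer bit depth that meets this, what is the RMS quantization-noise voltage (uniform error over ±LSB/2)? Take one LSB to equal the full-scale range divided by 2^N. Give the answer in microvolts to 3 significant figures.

Range = 3.65 − (-3.65) = 7.3 V.
Required N = ⌈(88.1 − 1.76)/6.02⌉ = ⌈14.342⌉ = 15.
LSB = 7.3 V ÷ 2^15 = 7.3/32768 V = 222.78 µV.
σ_q = LSB/√12 = 222.78 µV/3.4641 = 64.3 µV.

64.3 µV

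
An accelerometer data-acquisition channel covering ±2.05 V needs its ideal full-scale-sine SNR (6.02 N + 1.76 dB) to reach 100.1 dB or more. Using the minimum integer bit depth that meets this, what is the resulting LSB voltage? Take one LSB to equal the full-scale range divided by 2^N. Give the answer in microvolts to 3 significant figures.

Range = 2.05 − (-2.05) = 4.1 V.
6.02 N + 1.76 ≥ 100.1 gives N ≥ 16.336, so the minimum integer is 17.
One LSB is 4.1 V / 131072 = 31.3 µV.

31.3 µV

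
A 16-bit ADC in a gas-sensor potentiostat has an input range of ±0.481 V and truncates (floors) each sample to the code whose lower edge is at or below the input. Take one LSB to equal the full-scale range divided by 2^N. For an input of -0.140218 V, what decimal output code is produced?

23215

Range = 0.481 − (-0.481) = 0.962 V. LSB = 0.962 V / 2^16 ≈ 14.68 µV.
code = ⌊(V_in − V_min)/LSB⌋ = ⌊(V_in − V_min) × 2^16 / range⌋
     = ⌊(-0.140218 − (-0.481)) × 65536 / 0.962⌋ = ⌊0.340782 × 65536/0.962⌋
     = ⌊23215.685⌋ = 23215.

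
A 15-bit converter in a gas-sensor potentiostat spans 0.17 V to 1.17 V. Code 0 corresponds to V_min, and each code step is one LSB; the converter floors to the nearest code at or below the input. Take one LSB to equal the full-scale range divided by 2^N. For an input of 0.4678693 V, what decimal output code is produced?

9760

Full-scale range = 1.17 V − (0.17 V) = 1 V. LSB = 1 V / 2^15 ≈ 30.52 µV.
V_in − V_min = 0.4678693 − (0.17) = 0.2978693 V.
Divide by LSB: 0.2978693 × 32768/1 = 9760.5812.
Truncating gives code 9760.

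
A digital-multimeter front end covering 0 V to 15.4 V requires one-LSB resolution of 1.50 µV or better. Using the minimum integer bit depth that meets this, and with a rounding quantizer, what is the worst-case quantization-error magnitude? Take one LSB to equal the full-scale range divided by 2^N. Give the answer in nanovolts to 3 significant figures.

459 nV

Full-scale range = 15.4 V.
Need 2^N ≥ 15.4 V / 1.50 µV = 1.027e7 → N_min = 24.
LSB = 15.4 V ÷ 2^24 = 15.4/16777216 V = 0.91791 µV.
Half an LSB is 459 nV.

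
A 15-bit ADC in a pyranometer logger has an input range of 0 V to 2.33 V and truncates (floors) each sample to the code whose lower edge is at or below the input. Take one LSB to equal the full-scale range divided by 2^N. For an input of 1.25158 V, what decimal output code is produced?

Range is 2.33 V. LSB = 2.33 V / 2^15 ≈ 71.11 µV.
code = ⌊(V_in − V_min)/LSB⌋ = ⌊(V_in − V_min) × 2^15 / range⌋
     = ⌊(1.25158 − (0)) × 32768 / 2.33⌋ = ⌊1.25158 × 32768/2.33⌋
     = ⌊17601.620⌋ = 17601.

17601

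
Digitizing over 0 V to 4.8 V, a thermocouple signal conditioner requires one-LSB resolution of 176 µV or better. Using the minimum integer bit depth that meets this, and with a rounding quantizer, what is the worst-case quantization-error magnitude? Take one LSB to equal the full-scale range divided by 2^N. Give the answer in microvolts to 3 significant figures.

Span = 4.8 V.
Levels needed ≥ 4.8/176 µV = 27270. 2^15 = 32768 suffices, so N_min = 15.
Step size = 4.8/32768 V = 146.48 µV.
Max error for round-to-nearest is LSB/2 = 73.2 µV.

73.2 µV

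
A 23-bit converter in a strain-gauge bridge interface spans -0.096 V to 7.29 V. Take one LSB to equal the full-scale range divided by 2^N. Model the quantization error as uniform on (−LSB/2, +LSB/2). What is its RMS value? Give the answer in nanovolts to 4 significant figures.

Range = 7.29 − (-0.096) = 7.386 V.
One LSB is 7.386 V / 8388608 = 0.880480 µV.
For a uniform distribution on [−LSB/2, +LSB/2], V_rms = LSB/√12 = 0.880480 µV/3.4641 = 254.2 nV.

254.2 nV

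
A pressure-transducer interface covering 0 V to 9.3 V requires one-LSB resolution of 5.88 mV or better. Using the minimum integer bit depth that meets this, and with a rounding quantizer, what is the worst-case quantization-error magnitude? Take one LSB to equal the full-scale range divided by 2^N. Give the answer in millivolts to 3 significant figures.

2.27 mV

V_FS = 9.3 V.
Levels needed ≥ 9.3/5.88 mV = 1582. 2^11 = 2048 suffices, so N_min = 11.
LSB = 9.3 V / 2^11 = 4.5410 mV.
Half an LSB is 2.27 mV.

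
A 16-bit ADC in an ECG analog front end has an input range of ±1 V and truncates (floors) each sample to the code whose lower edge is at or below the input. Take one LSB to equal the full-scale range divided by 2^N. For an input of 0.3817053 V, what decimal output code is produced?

45275

Full-scale range = 1 V − (-1 V) = 2 V. LSB = 2 V / 2^16 ≈ 30.52 µV.
(V_in − V_min) × 2^16/range = (0.3817053 − (-1)) × 65536/2 = 45275.719.
Floor → code = 45275.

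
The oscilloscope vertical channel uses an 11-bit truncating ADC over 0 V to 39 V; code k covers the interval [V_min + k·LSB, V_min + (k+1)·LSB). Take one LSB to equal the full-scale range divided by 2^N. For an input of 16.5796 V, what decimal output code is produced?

870

Range is 39 V. LSB = 39 V / 2^11 ≈ 19.04 mV.
(V_in − V_min) × 2^11/range = (16.5796 − (0)) × 2048/39 = 870.642.
Floor → code = 870.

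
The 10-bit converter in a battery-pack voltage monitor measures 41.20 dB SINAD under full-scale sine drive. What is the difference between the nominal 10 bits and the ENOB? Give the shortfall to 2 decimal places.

Effective bits = (41.20 − 1.76)/6.02 = 6.5515.
Lost resolution: 10 − 6.5515 = 3.4485 bits.

3.45 bits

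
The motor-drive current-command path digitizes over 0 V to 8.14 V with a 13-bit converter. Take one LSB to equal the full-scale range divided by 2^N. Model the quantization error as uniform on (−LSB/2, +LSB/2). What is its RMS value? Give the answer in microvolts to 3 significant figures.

V_FS = 8.14 V.
Step size = 8.14/8192 V = 0.99365 mV.
For a uniform distribution on [−LSB/2, +LSB/2], V_rms = LSB/√12 = 0.99365 mV/3.4641 = 287 µV.

287 µV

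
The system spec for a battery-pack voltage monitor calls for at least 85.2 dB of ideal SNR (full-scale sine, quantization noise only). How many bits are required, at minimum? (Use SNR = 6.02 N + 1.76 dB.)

14 bits

N ≥ (85.2 − 1.76)/6.02 = 13.860 → N_min = 14.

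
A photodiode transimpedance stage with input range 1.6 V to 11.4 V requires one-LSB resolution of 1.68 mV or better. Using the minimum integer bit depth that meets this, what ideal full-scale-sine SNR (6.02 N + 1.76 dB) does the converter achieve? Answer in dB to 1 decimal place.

80.0 dB

Range = 11.4 − (1.6) = 9.8 V.
Required number of levels: 9.8/1.68 mV = 5833.3; smallest N with 2^N ≥ that is 13.
SNR = 6.02 × 13 + 1.76 = 80.02 dB.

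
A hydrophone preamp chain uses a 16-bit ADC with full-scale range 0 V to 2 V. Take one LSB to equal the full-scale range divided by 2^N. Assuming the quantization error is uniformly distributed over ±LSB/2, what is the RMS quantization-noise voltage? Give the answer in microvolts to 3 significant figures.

8.81 µV

Range is 2 V.
One LSB is 2 V / 65536 = 30.518 µV.
V_rms = LSB/√12 = 30.518 µV / √12 = 8.81 µV.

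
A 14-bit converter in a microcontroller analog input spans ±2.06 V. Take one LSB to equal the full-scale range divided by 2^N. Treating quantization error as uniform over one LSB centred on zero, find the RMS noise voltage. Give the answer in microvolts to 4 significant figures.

Span: 2.06 V − (-2.06 V) = 4.12 V.
One LSB is 4.12 V / 16384 = 251.465 µV.
For a uniform distribution on [−LSB/2, +LSB/2], V_rms = LSB/√12 = 251.465 µV/3.4641 = 72.59 µV.

72.59 µV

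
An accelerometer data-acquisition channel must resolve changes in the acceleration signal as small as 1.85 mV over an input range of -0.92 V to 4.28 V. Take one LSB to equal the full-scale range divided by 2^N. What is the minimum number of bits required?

Range = 4.28 − (-0.92) = 5.2 V.
Need 2^N ≥ 5.2 V / 1.85 mV = 2811 → N_min = 12.

12 bits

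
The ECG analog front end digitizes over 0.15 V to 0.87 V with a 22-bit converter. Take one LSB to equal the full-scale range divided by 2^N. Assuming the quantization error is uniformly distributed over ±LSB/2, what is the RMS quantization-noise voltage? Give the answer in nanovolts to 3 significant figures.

The full-scale span is 0.87 − (0.15) = 0.72 V.
LSB = 0.72 V ÷ 2^22 = 0.72/4194304 V = 171.66 nV.
σ_q = LSB/√12 = 171.66 nV/3.4641 = 49.6 nV.

49.6 nV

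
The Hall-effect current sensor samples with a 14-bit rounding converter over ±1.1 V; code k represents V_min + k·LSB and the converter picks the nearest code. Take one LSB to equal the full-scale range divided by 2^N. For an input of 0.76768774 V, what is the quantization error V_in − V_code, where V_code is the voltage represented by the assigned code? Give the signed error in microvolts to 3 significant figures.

The full-scale span is 1.1 − (-1.1) = 2.2 V. LSB = 2.2 V / 2^14 ≈ 134.3 µV.
(V_in − V_min)/LSB = (0.76768774 − (-1.1)) × 16384/2.2 = 13909.1800 → nearest code k = 13909.
V_code = V_min + k × range/2^14 = -1.1 + 13909 × 2.2/16384 = 0.76766357422 V.
Error = V_in − V_code = 0.76768774 − (0.76766357422) = +24.2 µV.

+24.2 µV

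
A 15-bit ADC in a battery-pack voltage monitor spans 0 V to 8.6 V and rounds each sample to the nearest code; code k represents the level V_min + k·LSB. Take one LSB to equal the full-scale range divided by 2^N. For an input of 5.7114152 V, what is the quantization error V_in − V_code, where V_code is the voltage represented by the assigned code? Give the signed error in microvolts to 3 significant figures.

V_FS = 8.6 V. LSB = 8.6 V / 2^15 ≈ 262.5 µV.
(5.7114152 − (0)) / LSB = 5.7114152 × 32768/8.6 = 21761.8201. Nearest integer: k = 21762.
V_code = V_min + k × range/2^15 = 0 + 21762 × 8.6/32768 = 5.7114624023 V.
V_in − V_code = 5.7114152 − (5.7114624023) = −47.2 µV.

−47.2 µV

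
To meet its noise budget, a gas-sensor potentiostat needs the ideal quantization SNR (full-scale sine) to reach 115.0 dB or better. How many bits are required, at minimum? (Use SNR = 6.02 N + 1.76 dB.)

N ≥ (115.0 − 1.76)/6.02 = 18.811 → N_min = 19.

19 bits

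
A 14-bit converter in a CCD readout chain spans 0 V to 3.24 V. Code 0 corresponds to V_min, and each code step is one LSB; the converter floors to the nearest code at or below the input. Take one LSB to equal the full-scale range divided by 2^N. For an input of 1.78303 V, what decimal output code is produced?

9016

V_FS = 3.24 V. LSB = 3.24 V / 2^14 ≈ 197.8 µV.
V_in − V_min = 1.78303 − (0) = 1.78303 V.
Divide by LSB: 1.78303 × 16384/3.24 = 9016.4085.
Truncating gives code 9016.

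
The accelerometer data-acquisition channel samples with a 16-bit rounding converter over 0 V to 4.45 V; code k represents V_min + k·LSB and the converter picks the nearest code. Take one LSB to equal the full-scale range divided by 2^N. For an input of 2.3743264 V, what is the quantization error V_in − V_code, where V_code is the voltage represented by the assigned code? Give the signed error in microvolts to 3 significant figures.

Range is 4.45 V. LSB = 4.45 V / 2^16 ≈ 67.90 µV.
(V_in − V_min)/LSB = (2.3743264 − (0)) × 65536/4.45 = 34967.1584 → nearest code k = 34967.
V_code = 0 + (34967/65536) × 4.45 = 2.3743156433 V.
Error = V_in − V_code = 2.3743264 − (2.3743156433) = +10.8 µV.

+10.8 µV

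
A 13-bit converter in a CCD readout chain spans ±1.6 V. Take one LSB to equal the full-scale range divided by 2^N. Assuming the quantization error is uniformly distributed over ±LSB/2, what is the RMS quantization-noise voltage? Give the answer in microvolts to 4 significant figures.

112.8 µV

Range = 1.6 − (-1.6) = 3.2 V.
LSB = 3.2 V ÷ 2^13 = 3.2/8192 V = 390.625 µV.
σ_q = LSB/√12 = 390.625 µV/3.4641 = 112.8 µV.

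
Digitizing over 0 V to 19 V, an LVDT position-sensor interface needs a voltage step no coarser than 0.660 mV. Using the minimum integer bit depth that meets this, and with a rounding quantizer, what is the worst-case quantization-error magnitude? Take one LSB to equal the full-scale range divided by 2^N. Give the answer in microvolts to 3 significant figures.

V_FS = 19 V.
19 V / 0.660 mV = 28790. Since 2^14 = 16384 and 2^15 = 32768, N = 15.
One LSB is 19 V / 32768 = 0.57983 mV.
|e|_max = LSB/2 = 290 µV.

290 µV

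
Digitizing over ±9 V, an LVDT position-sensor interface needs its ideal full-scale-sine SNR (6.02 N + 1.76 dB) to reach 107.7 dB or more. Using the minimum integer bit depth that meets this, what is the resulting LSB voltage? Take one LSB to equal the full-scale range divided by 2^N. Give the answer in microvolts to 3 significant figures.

68.7 µV

Span: 9 V − (-9 V) = 18 V.
Required N = ⌈(107.7 − 1.76)/6.02⌉ = ⌈17.598⌉ = 18.
Step size = 18/262144 V = 68.7 µV.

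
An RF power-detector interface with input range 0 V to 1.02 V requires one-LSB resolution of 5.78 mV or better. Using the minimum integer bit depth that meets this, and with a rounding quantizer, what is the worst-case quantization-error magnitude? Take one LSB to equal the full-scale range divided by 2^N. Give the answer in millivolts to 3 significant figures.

1.99 mV

Full-scale range = 1.02 V.
Levels needed ≥ 1.02/5.78 mV = 176.5. 2^8 = 256 suffices, so N_min = 8.
LSB = 1.02 V ÷ 2^8 = 1.02/256 V = 3.9844 mV.
Max error for round-to-nearest is LSB/2 = 1.99 mV.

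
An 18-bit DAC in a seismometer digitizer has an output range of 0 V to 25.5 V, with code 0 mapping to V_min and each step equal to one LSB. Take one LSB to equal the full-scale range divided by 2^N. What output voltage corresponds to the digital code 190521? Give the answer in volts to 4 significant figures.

18.53 V

Full-scale range = 25.5 V. LSB = 25.5 V / 2^18.
V_out = V_min + code × LSB = 0 V + 190521 × 25.5 V / 262144
      = 0 + 18.5329 = 18.5329 V.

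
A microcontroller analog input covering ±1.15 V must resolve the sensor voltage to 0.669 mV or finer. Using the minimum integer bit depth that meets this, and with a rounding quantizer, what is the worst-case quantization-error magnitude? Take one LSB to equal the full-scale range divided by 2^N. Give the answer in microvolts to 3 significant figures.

281 µV

Range = 1.15 − (-1.15) = 2.3 V.
2.3 V / 0.669 mV = 3438. Since 2^11 = 2048 and 2^12 = 4096, N = 12.
Step size = 2.3/4096 V = 0.56152 mV.
Half an LSB is 281 µV.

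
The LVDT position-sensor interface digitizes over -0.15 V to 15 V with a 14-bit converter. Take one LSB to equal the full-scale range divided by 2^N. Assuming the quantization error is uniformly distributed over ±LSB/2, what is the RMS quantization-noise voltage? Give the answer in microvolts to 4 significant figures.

The full-scale span is 15 − (-0.15) = 15.15 V.
Step size = 15.15/16384 V = 0.924683 mV.
For a uniform distribution on [−LSB/2, +LSB/2], V_rms = LSB/√12 = 0.924683 mV/3.4641 = 266.9 µV.

266.9 µV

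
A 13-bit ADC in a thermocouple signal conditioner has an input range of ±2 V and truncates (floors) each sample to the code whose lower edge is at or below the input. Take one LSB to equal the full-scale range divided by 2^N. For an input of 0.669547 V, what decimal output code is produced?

5467

Range = 2 − (-2) = 4 V. LSB = 4 V / 2^13 ≈ 488.3 µV.
V_in − V_min = 0.669547 − (-2) = 2.669547 V.
Divide by LSB: 2.669547 × 8192/4 = 5467.2323.
Truncating gives code 5467.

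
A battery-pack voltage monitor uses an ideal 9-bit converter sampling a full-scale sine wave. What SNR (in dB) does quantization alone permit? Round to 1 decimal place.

55.9 dB

6.02(9) + 1.76 = 54.18 + 1.76 = 55.94 dB.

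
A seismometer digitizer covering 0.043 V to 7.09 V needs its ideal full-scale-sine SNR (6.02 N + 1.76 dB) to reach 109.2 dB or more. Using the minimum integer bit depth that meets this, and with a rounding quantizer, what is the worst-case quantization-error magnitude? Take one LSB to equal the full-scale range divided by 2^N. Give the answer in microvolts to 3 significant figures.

13.4 µV

Span: 7.09 V − (0.043 V) = 7.047 V.
Solving 6.02 N ≥ 109.2 − 1.76: N ≥ 17.847. Round up → N = 18.
One LSB is 7.047 V / 262144 = 26.882 µV.
Max error for round-to-nearest is LSB/2 = 13.4 µV.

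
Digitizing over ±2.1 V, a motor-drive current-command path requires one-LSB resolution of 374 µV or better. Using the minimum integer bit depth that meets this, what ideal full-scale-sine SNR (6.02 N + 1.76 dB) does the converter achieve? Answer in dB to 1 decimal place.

The full-scale span is 2.1 − (-2.1) = 4.2 V.
Levels needed ≥ 4.2/374 µV = 11230. 2^14 = 16384 suffices, so N_min = 14.
6.02(14) + 1.76 = 86.04 dB.

86.0 dB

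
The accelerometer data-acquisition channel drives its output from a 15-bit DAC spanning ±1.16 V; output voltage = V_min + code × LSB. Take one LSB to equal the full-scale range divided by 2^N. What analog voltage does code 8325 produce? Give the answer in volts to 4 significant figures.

The full-scale span is 1.16 − (-1.16) = 2.32 V. LSB = 2.32 V / 2^15.
V_out = -1.16 + 8325 × (2.32/32768) V
      = -1.16 V + 0.589417 V = -0.570583 V.

-0.5706 V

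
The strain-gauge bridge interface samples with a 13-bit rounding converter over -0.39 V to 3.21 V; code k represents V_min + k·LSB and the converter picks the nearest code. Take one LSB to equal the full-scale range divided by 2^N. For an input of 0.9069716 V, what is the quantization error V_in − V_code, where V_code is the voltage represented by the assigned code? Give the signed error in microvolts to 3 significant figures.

The full-scale span is 3.21 − (-0.39) = 3.6 V. LSB = 3.6 V / 2^13 ≈ 439.5 µV.
(V_in − V_min)/LSB = (0.9069716 − (-0.39)) × 8192/3.6 = 2951.3309 → nearest code k = 2951.
Reconstructed level: -0.39 + 2951 × 3.6/8192 V = 0.9068261719 V.
e = 0.9069716 − (0.9068261719) = +145 µV.

+145 µV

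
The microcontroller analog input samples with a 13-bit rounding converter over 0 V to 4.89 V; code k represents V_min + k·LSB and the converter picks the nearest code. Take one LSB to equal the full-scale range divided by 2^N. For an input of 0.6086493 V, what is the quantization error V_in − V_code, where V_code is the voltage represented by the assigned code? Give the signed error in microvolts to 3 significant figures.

−213 µV

Span = 4.89 V. LSB = 4.89 V / 2^13 ≈ 0.5969 mV.
(0.6086493 − (0)) / LSB = 0.6086493 × 8192/4.89 = 1019.6432. Nearest integer: k = 1020.
V_code = V_min + k × range/2^13 = 0 + 1020 × 4.89/8192 = 0.6088623047 V.
e = 0.6086493 − (0.6088623047) = −213 µV.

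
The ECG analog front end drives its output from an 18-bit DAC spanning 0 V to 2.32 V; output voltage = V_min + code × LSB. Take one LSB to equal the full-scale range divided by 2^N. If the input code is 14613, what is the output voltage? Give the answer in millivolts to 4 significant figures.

129.3 mV

V_FS = 2.32 V. LSB = 2.32 V / 2^18.
V_out = V_min + code × LSB = 0 V + 14613 × 2.32 V / 262144
      = 0 V + 0.129326 V = 0.129326 V.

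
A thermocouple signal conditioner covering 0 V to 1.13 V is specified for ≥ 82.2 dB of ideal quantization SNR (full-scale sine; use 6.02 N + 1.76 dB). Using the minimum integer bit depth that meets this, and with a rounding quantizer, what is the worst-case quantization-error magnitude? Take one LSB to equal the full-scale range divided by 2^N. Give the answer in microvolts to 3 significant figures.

34.5 µV

Span = 1.13 V.
Required N = ⌈(82.2 − 1.76)/6.02⌉ = ⌈13.362⌉ = 14.
LSB = 1.13 V ÷ 2^14 = 1.13/16384 V = 68.970 µV.
Max error for round-to-nearest is LSB/2 = 34.5 µV.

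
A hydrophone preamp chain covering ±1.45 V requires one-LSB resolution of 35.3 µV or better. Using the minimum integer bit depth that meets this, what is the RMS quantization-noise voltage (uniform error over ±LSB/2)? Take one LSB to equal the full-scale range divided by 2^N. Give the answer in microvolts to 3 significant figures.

6.39 µV

Range = 1.45 − (-1.45) = 2.9 V.
Levels needed ≥ 2.9/35.3 µV = 82150. 2^17 = 131072 suffices, so N_min = 17.
LSB = 2.9 V ÷ 2^17 = 2.9/131072 V = 22.125 µV.
RMS noise = LSB/√12 = 6.39 µV.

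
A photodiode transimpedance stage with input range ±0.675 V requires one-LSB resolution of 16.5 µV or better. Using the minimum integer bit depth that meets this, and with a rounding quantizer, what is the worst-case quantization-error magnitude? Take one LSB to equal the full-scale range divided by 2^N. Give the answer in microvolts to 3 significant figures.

Span: 0.675 V − (-0.675 V) = 1.35 V.
1.35 V / 16.5 µV = 81820. Since 2^16 = 65536 and 2^17 = 131072, N = 17.
LSB = 1.35 V / 2^17 = 10.300 µV.
|e|_max = LSB/2 = 5.15 µV.

5.15 µV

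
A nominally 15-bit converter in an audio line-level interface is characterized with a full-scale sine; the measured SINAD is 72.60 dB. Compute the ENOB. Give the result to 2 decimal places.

Inverting SNR = 6.02 N + 1.76: N_eff = (72.60 − 1.76)/6.02 = 11.7674.

11.77 bits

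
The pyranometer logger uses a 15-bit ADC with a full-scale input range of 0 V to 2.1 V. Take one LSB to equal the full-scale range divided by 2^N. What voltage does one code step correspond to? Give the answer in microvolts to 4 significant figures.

Range is 2.1 V.
Number of codes = 2^15 = 32768.
Step size = 2.1/32768 V = 64.09 µV.

64.09 µV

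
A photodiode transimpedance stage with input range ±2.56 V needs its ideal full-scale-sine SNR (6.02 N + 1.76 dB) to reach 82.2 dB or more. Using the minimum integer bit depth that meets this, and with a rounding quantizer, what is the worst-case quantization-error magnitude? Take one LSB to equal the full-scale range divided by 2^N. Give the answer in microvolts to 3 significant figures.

Full-scale range = 2.56 V − (-2.56 V) = 5.12 V.
N ≥ (82.2 − 1.76)/6.02 = 13.362 → N_min = 14.
One LSB is 5.12 V / 16384 = 312.50 µV.
Half an LSB is 156 µV.

156 µV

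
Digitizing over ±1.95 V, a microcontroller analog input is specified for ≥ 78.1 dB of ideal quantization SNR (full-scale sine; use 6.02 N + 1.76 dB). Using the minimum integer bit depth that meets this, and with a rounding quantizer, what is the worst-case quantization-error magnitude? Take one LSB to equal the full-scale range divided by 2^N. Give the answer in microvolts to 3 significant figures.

238 µV

Span: 1.95 V − (-1.95 V) = 3.9 V.
Required N = ⌈(78.1 − 1.76)/6.02⌉ = ⌈12.681⌉ = 13.
LSB = 3.9 V / 2^13 = 476.07 µV.
|e|_max = LSB/2 = 238 µV.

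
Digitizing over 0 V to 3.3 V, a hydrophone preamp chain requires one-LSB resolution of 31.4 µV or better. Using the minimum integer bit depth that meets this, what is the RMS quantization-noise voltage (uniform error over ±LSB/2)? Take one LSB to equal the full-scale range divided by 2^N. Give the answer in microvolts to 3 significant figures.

Full-scale range = 3.3 V.
Required number of levels: 3.3/31.4 µV = 105100; smallest N with 2^N ≥ that is 17.
LSB = 3.3 V / 2^17 = 25.177 µV.
σ_q = LSB/√12 = 25.177 µV/3.4641 = 7.27 µV.

7.27 µV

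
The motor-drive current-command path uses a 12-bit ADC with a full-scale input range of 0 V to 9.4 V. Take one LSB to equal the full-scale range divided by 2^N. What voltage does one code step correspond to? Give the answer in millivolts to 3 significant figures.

Full-scale range = 9.4 V.
Number of codes = 2^12 = 4096.
One LSB is 9.4 V / 4096 = 2.29 mV.

2.29 mV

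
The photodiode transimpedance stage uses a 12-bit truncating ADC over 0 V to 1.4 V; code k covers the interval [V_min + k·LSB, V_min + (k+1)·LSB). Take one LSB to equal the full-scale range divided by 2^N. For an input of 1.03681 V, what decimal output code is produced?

Span = 1.4 V. LSB = 1.4 V / 2^12 ≈ 341.8 µV.
code = ⌊(V_in − V_min)/LSB⌋ = ⌊(V_in − V_min) × 2^12 / range⌋
     = ⌊(1.03681 − (0)) × 4096 / 1.4⌋ = ⌊1.03681 × 4096/1.4⌋
     = ⌊3033.410⌋ = 3033.

3033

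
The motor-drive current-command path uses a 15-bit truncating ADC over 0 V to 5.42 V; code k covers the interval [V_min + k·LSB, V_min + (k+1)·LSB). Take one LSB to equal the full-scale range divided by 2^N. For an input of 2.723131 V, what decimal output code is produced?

Range is 5.42 V. LSB = 5.42 V / 2^15 ≈ 165.4 µV.
code = ⌊(V_in − V_min)/LSB⌋ = ⌊(V_in − V_min) × 2^15 / range⌋
     = ⌊(2.723131 − (0)) × 32768 / 5.42⌋ = ⌊2.723131 × 32768/5.42⌋
     = ⌊16463.387⌋ = 16463.

16463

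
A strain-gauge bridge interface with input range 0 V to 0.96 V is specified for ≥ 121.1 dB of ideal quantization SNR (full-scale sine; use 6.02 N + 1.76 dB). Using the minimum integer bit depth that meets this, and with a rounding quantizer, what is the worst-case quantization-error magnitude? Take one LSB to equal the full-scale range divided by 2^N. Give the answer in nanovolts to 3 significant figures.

Span = 0.96 V.
N ≥ (121.1 − 1.76)/6.02 = 19.824 → N_min = 20.
LSB = 0.96 V / 2^20 = 0.91553 µV.
|e|_max = LSB/2 = 458 nV.

458 nV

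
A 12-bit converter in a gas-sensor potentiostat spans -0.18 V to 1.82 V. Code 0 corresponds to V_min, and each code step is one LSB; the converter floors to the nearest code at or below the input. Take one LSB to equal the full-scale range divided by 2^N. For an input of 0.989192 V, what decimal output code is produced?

Full-scale range = 1.82 V − (-0.18 V) = 2 V. LSB = 2 V / 2^12 ≈ 488.3 µV.
code = ⌊(V_in − V_min)/LSB⌋ = ⌊(V_in − V_min) × 2^12 / range⌋
     = ⌊(0.989192 − (-0.18)) × 4096 / 2⌋ = ⌊1.169192 × 4096/2⌋
     = ⌊2394.505⌋ = 2394.

2394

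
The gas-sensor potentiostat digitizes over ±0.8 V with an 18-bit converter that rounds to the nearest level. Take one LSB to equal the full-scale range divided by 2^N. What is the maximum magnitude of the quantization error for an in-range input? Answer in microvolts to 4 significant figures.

3.052 µV

Range = 0.8 − (-0.8) = 1.6 V.
LSB = 1.6 V ÷ 2^18 = 1.6/262144 V = 6.10352 µV.
|e|_max = LSB/2 = 3.052 µV.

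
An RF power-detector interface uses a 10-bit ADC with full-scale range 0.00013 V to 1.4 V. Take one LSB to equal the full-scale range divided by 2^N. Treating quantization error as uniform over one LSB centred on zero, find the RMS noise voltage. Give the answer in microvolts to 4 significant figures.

Full-scale range = 1.4 V − (0.00013 V) = 1.39987 V.
LSB = 1.39987 V / 2^10 = 1.36706 mV.
RMS of a uniform error over width LSB is LSB/√12 = 394.6 µV.

394.6 µV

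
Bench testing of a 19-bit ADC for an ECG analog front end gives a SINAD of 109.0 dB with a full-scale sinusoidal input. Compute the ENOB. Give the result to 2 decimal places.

17.81 bits

(109.0 − 1.76) / 6.02 = 107.24/6.02 = 17.8140 effective bits.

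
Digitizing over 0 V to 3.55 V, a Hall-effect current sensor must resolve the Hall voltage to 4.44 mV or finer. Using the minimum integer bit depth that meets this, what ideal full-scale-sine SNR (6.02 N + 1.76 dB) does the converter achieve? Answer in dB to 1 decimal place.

Range is 3.55 V.
Levels needed ≥ 3.55/4.44 mV = 799.5. 2^10 = 1024 suffices, so N_min = 10.
Ideal SNR at N = 10: 6.02·10 + 1.76 = 62.0 dB.

62.0 dB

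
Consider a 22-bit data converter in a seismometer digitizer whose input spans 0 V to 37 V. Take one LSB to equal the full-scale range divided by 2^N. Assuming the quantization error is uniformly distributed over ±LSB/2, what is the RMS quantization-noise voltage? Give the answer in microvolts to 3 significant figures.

2.55 µV

Full-scale range = 37 V.
One LSB is 37 V / 4194304 = 8.8215 µV.
RMS of a uniform error over width LSB is LSB/√12 = 2.55 µV.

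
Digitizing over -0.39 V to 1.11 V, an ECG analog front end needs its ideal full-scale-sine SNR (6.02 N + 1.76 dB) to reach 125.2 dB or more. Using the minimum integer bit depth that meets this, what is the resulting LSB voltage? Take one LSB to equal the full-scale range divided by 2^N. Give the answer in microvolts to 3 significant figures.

Full-scale range = 1.11 V − (-0.39 V) = 1.5 V.
N ≥ (125.2 − 1.76)/6.02 = 20.505 → N_min = 21.
Step size = 1.5/2097152 V = 0.715 µV.

0.715 µV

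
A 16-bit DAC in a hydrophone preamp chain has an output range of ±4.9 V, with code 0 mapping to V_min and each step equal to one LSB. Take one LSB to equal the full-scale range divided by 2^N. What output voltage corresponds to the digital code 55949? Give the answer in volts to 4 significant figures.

The full-scale span is 4.9 − (-4.9) = 9.8 V. LSB = 9.8 V / 2^16.
V_out = -4.9 + 55949 × (9.8/65536) V
      = -4.9 V + 8.36640 V = 3.46640 V.

3.466 V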